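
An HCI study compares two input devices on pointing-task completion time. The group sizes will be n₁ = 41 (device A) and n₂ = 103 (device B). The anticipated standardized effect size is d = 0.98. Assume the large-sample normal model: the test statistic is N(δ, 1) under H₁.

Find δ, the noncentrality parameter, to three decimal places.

The noncentrality parameter scales effect size by the design's sample-size factor: δ = d / √(1/n₁ + 1/n₂) = 0.98 / √(1/41 + 1/103) = 5.3071

δ ≈ 5.307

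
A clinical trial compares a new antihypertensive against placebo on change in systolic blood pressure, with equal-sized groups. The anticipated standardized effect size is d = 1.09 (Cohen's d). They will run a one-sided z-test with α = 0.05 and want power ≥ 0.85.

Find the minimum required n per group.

n = 13 per group

For power 0.85 need Φ(δ − z_{0.05}) = 0.85, so δ = z_{0.05} + z_{0.15} = 1.645 + 1.036 = 2.681.
δ = d·√(n/2) ⇒ n = 2(δ/d)² = 2 × (2.681 / 1.09)² = 12.10.
Round up to the next whole unit.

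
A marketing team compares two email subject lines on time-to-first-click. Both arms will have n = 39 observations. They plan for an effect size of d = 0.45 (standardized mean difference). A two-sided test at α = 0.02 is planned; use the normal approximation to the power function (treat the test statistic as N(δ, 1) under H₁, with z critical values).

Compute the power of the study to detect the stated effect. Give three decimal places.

Power ≈ 0.367

Noncentrality parameter: δ = d·√(n/2) = 0.45 × √(39/2) = 1.9871
Two-sided α = 0.02 → critical value z_{0.01} = 2.326.
Power = Φ(δ − 2.326) + Φ(−δ − 2.326) = Φ(-0.339) + Φ(-4.313) = 0.3672 + 0.0000 = 0.3672.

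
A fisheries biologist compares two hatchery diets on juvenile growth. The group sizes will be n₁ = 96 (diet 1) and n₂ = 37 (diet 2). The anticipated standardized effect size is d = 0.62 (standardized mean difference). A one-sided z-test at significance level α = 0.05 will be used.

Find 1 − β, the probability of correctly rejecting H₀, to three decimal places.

Noncentrality parameter: δ = d / √(1/n₁ + 1/n₂) = 0.62 / √(1/96 + 1/37) = 3.2041
One-sided α = 0.05 → critical value z_{0.05} = 1.645.
Power = Φ(δ − 1.645) = Φ(1.559) = 0.9405.

Power ≈ 0.941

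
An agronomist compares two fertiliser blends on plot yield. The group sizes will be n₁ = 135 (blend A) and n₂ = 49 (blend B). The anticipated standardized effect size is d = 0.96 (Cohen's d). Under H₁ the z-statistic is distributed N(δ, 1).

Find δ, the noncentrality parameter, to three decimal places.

δ = d / √(1/n₁ + 1/n₂) = 0.96 / √(1/135 + 1/49) = 5.7561

δ ≈ 5.756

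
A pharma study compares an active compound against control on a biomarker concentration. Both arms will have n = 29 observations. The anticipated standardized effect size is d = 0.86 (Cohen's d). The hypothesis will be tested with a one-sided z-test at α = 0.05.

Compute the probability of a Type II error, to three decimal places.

Noncentrality parameter: δ = d·√(n/2) = 0.86 × √(29/2) = 3.2748
One-sided α = 0.05 → critical value z_{0.05} = 1.645.
Power = P(Z > 1.645 − δ) = Φ(1.630) = 0.9484.
Type II error: β = 1 − power = 1 − 0.9484 = 0.0516.

β ≈ 0.052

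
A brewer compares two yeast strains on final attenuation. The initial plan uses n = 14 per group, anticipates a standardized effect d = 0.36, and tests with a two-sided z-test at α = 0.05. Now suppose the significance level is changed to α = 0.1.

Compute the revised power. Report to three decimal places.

δ = d·√(n/2) = 0.36 × √(14/2) = 0.9525 (unchanged). New critical value: z_{0.05} = 1.645.
Revised power = Φ(δ − 1.645) + Φ(−δ − 1.645) = Φ(-0.692) + Φ(-2.597) = 0.2443 + 0.0047 = 0.2490.

Power ≈ 0.249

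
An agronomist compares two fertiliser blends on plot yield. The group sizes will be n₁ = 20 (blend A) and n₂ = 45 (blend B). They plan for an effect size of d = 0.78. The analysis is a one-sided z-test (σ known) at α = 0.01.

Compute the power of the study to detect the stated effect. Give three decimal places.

Noncentrality parameter: δ = d / √(1/n₁ + 1/n₂) = 0.78 / √(1/20 + 1/45) = 2.9024
One-sided α = 0.01 → critical value z_{0.01} = 2.326.
Power = P(Z > 2.326 − δ) = Φ(0.576) = 0.7177.

Power ≈ 0.718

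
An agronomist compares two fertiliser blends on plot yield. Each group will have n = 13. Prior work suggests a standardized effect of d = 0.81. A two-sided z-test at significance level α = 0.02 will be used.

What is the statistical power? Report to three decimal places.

Noncentrality parameter: δ = d·√(n/2) = 0.81 × √(13/2) = 2.0651
Two-sided α = 0.02 → critical value z_{0.01} = 2.326.
Power = Φ(δ − 2.326) + Φ(−δ − 2.326) = Φ(-0.261) + Φ(-4.391) = 0.3970 + 0.0000 = 0.3970.

Power ≈ 0.397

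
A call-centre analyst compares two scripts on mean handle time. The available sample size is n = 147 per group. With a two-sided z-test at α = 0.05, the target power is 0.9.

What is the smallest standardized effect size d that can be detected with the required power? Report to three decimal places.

d ≈ 0.378

Required noncentrality: δ = z_{0.025} + z_{0.10} = 1.960 + 1.282 = 3.242.
(Lower-tail contribution to power is negligible for δ > 0.)
δ = d·√(n/2) ⇒ d = δ/√(n/2) = 3.242/√(147/2) = 0.3781.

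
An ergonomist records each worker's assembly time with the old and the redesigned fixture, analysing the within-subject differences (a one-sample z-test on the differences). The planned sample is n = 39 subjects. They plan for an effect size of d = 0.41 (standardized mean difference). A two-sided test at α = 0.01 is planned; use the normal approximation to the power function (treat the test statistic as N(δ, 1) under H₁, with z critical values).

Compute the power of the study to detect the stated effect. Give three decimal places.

Noncentrality parameter: λ = d·√n = 0.41 × √39 = 2.5604
Critical value for a two-sided test at α = 0.01: z_{α/2} = 2.576.
Power = Φ(λ − 2.576) + Φ(−λ − 2.576) = Φ(-0.015) + Φ(-5.136) = 0.4939 + 0.0000 = 0.4939.

Power ≈ 0.494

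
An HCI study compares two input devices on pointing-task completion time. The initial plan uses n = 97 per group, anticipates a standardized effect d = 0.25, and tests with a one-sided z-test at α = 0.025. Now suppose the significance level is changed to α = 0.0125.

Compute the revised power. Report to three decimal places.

δ = d·√(n/2) = 0.25 × √(97/2) = 1.7410 (unchanged). New critical value: z_{0.0125} = 2.241.
Revised power = P(Z > 2.241 − δ) = Φ(-0.500) = 0.3084.

Power ≈ 0.308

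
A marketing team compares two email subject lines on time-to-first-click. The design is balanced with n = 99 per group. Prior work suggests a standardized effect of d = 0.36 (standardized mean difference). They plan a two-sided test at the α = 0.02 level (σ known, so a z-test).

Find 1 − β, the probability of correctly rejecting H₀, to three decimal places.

Noncentrality parameter: δ = d·√(n/2) = 0.36 × √(99/2) = 2.5328
Critical value for a two-sided test at α = 0.02: z_{α/2} = 2.326.
Power = Φ(δ − 2.326) + Φ(−δ − 2.326) = Φ(0.206) + Φ(-4.859) = 0.5818 + 0.0000 = 0.5818.

Power ≈ 0.582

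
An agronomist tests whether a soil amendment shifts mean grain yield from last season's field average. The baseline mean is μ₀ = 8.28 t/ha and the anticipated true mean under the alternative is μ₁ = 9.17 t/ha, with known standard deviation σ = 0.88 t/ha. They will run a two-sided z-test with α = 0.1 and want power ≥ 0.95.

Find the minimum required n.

Standardized effect: d = |μ₁ − μ₀| / σ = |9.17 − 8.28| / 0.88 = 1.0114
Set Φ(δ − 1.645) = 0.95; then δ − 1.645 = Φ⁻¹(0.95) = 1.645, giving δ = 3.290.
(The Φ(−δ − z_{α/2}) term is vanishingly small for δ > 0 and is dropped in the standard sample-size formula.)
δ = d·√n ⇒ n = (δ/d)² = (3.290 / 1.0114)² = 10.58.
Round up to the next whole unit.

n = 11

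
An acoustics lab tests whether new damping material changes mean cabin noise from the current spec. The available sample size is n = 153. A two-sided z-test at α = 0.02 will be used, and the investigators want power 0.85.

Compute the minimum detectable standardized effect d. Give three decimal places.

Need Φ(δ − 2.326) = 0.85, so δ = 2.326 + 1.036 = 3.363.
(Lower-tail contribution to power is negligible for δ > 0.)
δ = d·√n ⇒ d = δ/√n = 3.363/√153 = 0.2719.

d ≈ 0.272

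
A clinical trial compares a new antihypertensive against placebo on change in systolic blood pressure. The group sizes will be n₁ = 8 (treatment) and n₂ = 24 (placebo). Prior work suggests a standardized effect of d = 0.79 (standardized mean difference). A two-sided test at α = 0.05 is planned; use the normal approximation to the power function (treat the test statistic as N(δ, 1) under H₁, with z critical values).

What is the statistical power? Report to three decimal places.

Noncentrality parameter: δ = d / √(1/n₁ + 1/n₂) = 0.79 / √(1/8 + 1/24) = 1.9351
Two-sided α = 0.05 → critical value z_{0.025} = 1.960.
Power = Φ(δ − 1.960) + Φ(−δ − 1.960) = Φ(-0.025) + Φ(-3.895) = 0.4901 + 0.0000 = 0.4901.

Power ≈ 0.490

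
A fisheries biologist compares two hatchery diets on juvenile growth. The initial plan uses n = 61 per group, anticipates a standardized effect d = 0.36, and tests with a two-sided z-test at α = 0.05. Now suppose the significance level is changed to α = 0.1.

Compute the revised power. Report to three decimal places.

Power ≈ 0.634

δ = d·√(n/2) = 0.36 × √(61/2) = 1.9882 (unchanged). New critical value: z_{0.05} = 1.645.
Revised power = Φ(δ − 1.645) + Φ(−δ − 1.645) = Φ(0.343) + Φ(-3.633) = 0.6343 + 0.0001 = 0.6345.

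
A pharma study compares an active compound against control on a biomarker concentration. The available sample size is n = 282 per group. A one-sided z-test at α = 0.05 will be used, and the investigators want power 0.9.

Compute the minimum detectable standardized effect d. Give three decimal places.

Need Φ(δ − 1.645) = 0.9, so δ = 1.645 + 1.282 = 2.926.
δ = d·√(n/2) ⇒ d = δ/√(n/2) = 2.926/√(282/2) = 0.2464.

d ≈ 0.246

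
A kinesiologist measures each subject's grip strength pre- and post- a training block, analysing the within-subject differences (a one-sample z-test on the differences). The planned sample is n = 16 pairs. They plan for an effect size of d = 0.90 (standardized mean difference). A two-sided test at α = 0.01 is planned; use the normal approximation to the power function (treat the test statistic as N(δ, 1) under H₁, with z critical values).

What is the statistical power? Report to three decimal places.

Noncentrality parameter: λ = d·√n = 0.90 × √16 = 3.6000
Two-sided α = 0.01 → critical value z_{0.005} = 2.576.
Power = Φ(λ − 2.576) + Φ(−λ − 2.576) = Φ(1.024) + Φ(-6.176) = 0.8471 + 0.0000 = 0.8471.

Power ≈ 0.847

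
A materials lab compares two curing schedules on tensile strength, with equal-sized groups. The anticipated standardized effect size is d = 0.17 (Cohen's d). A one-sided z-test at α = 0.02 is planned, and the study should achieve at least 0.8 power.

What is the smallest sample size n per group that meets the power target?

For power 0.8 need Φ(δ − z_{0.02}) = 0.8, so δ = z_{0.02} + z_{0.20} = 2.054 + 0.842 = 2.895.
δ = d·√(n/2) ⇒ n = 2(δ/d)² = 2 × (2.895 / 0.17)² = 580.15.
Round up to the next whole unit.

n = 581 per group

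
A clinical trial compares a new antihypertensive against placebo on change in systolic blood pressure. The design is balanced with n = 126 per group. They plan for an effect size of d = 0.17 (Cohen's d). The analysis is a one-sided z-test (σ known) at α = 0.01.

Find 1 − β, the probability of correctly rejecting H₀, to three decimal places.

Power ≈ 0.164

Noncentrality parameter: δ = d·√(n/2) = 0.17 × √(126/2) = 1.3493
Critical value for a one-sided test at α = 0.01: z_α = 2.326.
Power = Φ(δ − 2.326) = Φ(-0.977) = 0.1643.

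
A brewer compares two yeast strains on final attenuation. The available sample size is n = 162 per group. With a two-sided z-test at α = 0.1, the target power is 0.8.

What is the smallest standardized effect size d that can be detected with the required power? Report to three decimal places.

Required noncentrality: δ = z_{0.05} + z_{0.20} = 1.645 + 0.842 = 2.486.
(The second rejection-region term Φ(−δ − z_{α/2}) is negligible and dropped.)
δ = d·√(n/2) ⇒ d = δ/√(n/2) = 2.486/√(162/2) = 0.2763.

d ≈ 0.276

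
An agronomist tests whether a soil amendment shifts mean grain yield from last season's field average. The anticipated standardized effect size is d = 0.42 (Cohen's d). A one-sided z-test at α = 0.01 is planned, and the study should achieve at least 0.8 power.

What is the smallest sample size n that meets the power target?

Set Φ(δ − 2.326) = 0.8; then δ − 2.326 = Φ⁻¹(0.8) = 0.842, giving δ = 3.168.
δ = d·√n ⇒ n = (δ/d)² = (3.168 / 0.42)² = 56.89.
Rounding up, n = 57.

n = 57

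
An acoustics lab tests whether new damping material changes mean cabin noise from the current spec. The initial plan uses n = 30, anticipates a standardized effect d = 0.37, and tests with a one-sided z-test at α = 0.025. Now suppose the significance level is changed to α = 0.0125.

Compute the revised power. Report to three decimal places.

δ = d·√n = 0.37 × √30 = 2.0266 (unchanged). New critical value: z_{0.0125} = 2.241.
Revised power = Φ(δ − 2.241) = Φ(-0.215) = 0.4150.

Power ≈ 0.415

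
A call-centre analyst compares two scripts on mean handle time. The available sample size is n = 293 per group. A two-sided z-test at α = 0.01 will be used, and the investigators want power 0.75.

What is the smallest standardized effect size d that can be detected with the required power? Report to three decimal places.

Need Φ(δ − 2.576) = 0.75, so δ = 2.576 + 0.674 = 3.250.
(The second rejection-region term Φ(−δ − z_{α/2}) is negligible and dropped.)
δ = d·√(n/2) ⇒ d = δ/√(n/2) = 3.250/√(293/2) = 0.2685.

d ≈ 0.269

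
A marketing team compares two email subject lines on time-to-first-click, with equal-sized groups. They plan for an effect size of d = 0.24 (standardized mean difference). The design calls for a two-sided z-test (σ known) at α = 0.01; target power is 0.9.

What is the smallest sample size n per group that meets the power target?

Set Φ(δ − 2.576) = 0.9; then δ − 2.576 = Φ⁻¹(0.9) = 1.282, giving δ = 3.857.
(Ignoring the negligible lower-tail rejection probability gives the usual closed-form inversion.)
δ = d·√(n/2) ⇒ n = 2(δ/d)² = 2 × (3.857 / 0.24)² = 516.65.
Rounding up, n = 517 per group.

n = 517 per group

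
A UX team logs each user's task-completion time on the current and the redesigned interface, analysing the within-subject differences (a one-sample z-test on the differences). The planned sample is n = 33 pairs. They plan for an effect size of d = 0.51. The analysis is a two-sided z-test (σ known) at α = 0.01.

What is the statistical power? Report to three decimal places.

Noncentrality parameter: δ = d·√n = 0.51 × √33 = 2.9297
Critical value for a two-sided test at α = 0.01: z_{α/2} = 2.576.
Power = Φ(δ − 2.576) + Φ(−δ − 2.576) = Φ(0.354) + Φ(-5.506) = 0.6383 + 0.0000 = 0.6383.

Power ≈ 0.638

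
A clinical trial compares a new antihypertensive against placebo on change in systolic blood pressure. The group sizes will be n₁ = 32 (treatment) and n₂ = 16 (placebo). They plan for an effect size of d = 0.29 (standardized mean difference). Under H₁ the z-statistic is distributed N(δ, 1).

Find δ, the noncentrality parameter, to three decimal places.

δ ≈ 0.947

The noncentrality parameter scales effect size by the design's sample-size factor: δ = d / √(1/n₁ + 1/n₂) = 0.29 / √(1/32 + 1/16) = 0.9471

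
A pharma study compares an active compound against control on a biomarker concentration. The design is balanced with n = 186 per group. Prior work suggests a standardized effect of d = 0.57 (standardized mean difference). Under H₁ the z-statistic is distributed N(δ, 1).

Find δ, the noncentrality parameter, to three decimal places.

δ ≈ 5.497

The noncentrality parameter scales effect size by the design's sample-size factor: δ = d·√(n/2) = 0.57 × √(186/2) = 5.4969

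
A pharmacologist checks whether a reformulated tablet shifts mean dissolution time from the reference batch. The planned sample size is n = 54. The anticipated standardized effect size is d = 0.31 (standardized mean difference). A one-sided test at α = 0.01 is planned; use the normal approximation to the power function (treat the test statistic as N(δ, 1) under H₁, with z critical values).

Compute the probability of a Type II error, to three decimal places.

β ≈ 0.519

Noncentrality parameter: δ = d·√n = 0.31 × √54 = 2.2780
Critical value for a one-sided test at α = 0.01: z_α = 2.326.
Power = Φ(δ − 2.326) = Φ(-0.048) = 0.4807.
Type II error: β = 1 − power = 1 − 0.4807 = 0.5193.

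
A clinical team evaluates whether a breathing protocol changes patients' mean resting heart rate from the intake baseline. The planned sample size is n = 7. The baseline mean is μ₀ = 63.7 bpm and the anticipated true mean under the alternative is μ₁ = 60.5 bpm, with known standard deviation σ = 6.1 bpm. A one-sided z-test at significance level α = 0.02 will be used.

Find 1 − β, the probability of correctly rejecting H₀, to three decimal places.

Standardized effect: d = |μ₁ − μ₀| / σ = |60.5 − 63.7| / 6.1 = 0.5246
Noncentrality parameter: δ = d·√n = 0.5246 × √7 = 1.3879
Critical value for a one-sided test at α = 0.02: z_α = 2.054.
Power = Φ(δ − 2.054) = Φ(-0.666) = 0.2528.

Power ≈ 0.253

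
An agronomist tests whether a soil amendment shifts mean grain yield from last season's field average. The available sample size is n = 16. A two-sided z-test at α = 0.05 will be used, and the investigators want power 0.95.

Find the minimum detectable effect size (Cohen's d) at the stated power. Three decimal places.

d ≈ 0.901

Required noncentrality: δ = z_{0.025} + z_{0.05} = 1.960 + 1.645 = 3.605.
(Lower-tail contribution to power is negligible for δ > 0.)
δ = d·√n ⇒ d = δ/√n = 3.605/√16 = 0.9012.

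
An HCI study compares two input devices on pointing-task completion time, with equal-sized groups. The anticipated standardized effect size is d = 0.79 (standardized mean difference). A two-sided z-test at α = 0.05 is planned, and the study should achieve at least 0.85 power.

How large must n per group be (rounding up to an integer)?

n = 29 per group

For power 0.85 need Φ(δ − z_{0.025}) = 0.85, so δ = z_{0.025} + z_{0.15} = 1.960 + 1.036 = 2.996.
(Ignoring the negligible lower-tail rejection probability gives the usual closed-form inversion.)
δ = d·√(n/2) ⇒ n = 2(δ/d)² = 2 × (2.996 / 0.79)² = 28.77.
Rounding up, n = 29 per group.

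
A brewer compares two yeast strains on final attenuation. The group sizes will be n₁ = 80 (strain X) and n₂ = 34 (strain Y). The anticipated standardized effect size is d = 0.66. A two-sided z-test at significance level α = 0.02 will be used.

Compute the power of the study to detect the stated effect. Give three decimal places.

Power ≈ 0.815

Noncentrality parameter: δ = d / √(1/n₁ + 1/n₂) = 0.66 / √(1/80 + 1/34) = 3.2239
Critical value for a two-sided test at α = 0.02: z_{α/2} = 2.326.
Power = Φ(δ − 2.326) + Φ(−δ − 2.326) = Φ(0.898) + Φ(-5.550) = 0.8153 + 0.0000 = 0.8153.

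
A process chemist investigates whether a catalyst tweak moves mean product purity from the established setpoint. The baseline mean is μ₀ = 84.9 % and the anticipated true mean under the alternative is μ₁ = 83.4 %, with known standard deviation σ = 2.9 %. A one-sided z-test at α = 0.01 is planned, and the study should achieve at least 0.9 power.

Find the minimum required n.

n = 49

Standardized effect: d = |μ₁ − μ₀| / σ = |83.4 − 84.9| / 2.9 = 0.5172
For power 0.9 need Φ(δ − z_{0.01}) = 0.9, so δ = z_{0.01} + z_{0.10} = 2.326 + 1.282 = 3.608.
δ = d·√n ⇒ n = (δ/d)² = (3.608 / 0.5172)² = 48.65.
Round up to the next whole unit.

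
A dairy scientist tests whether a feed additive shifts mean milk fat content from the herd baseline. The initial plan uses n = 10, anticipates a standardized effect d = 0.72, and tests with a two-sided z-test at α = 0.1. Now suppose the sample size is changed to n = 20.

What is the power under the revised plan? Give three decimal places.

With n = 20: δ = d·√n = 0.72 × √20 = 3.2199. Critical value z_{0.05} = 1.645.
Revised power = Φ(δ − 1.645) + Φ(−δ − 1.645) = Φ(1.575) + Φ(-4.865) = 0.9424 + 0.0000 = 0.9424.

Power ≈ 0.942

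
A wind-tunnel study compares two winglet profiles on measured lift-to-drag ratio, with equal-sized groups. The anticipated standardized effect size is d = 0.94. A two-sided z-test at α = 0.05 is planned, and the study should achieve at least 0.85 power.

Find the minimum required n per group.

n = 21 per group

For power 0.85 need Φ(δ − z_{0.025}) = 0.85, so δ = z_{0.025} + z_{0.15} = 1.960 + 1.036 = 2.996.
(For δ > 0 the lower-tail rejection region contributes negligibly to power, so the one-term inversion is standard.)
δ = d·√(n/2) ⇒ n = 2(δ/d)² = 2 × (2.996 / 0.94)² = 20.32.
Round up to the next whole unit.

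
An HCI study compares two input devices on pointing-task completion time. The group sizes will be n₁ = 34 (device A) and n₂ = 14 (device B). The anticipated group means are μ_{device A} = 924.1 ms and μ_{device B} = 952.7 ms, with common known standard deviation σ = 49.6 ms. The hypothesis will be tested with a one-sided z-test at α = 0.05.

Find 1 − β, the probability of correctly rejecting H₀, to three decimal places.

Standardized effect: d = |μ_{device A} − μ_{device B}| / σ = |924.1 − 952.7| / 49.6 = 0.5766
Noncentrality parameter: λ = d / √(1/n₁ + 1/n₂) = 0.5766 / √(1/34 + 1/14) = 1.8158
Critical value for a one-sided test at α = 0.05: z_α = 1.645.
Power = P(Z > 1.645 − λ) = Φ(0.171) = 0.5679.

Power ≈ 0.568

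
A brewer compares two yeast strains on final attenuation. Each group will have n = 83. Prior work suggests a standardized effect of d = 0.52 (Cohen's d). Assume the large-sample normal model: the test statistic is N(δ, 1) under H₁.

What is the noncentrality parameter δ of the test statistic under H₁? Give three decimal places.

δ = d·√(n/2) = 0.52 × √(83/2) = 3.3499

δ ≈ 3.350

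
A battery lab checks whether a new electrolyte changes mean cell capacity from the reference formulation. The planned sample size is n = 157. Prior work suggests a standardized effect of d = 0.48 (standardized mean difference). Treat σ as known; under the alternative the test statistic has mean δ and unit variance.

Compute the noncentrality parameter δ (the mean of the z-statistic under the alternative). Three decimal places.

δ ≈ 6.014

The noncentrality parameter scales effect size by the design's sample-size factor: δ = d·√n = 0.48 × √157 = 6.0144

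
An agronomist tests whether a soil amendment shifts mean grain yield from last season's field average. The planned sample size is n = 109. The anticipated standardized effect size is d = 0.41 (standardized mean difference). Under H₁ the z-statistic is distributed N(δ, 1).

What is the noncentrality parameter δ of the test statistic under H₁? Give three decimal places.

δ = d·√n = 0.41 × √109 = 4.2805

δ ≈ 4.281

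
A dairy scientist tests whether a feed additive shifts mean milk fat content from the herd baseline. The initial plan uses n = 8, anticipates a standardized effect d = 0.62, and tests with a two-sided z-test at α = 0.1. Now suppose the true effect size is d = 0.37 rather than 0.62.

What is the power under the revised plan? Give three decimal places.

Power ≈ 0.278

With d = 0.37: δ = d·√n = 0.37 × √8 = 1.0465. Critical value z_{0.05} = 1.645.
Revised power = Φ(δ − 1.645) + Φ(−δ − 1.645) = Φ(-0.598) + Φ(-2.691) = 0.2748 + 0.0036 = 0.2784.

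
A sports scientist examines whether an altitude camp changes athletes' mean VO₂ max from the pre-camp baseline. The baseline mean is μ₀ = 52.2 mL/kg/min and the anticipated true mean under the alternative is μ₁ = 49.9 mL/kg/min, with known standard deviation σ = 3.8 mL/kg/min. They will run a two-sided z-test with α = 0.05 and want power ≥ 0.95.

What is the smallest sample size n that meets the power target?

Standardized effect: d = |μ₁ − μ₀| / σ = |49.9 − 52.2| / 3.8 = 0.6053
For power 0.95 need Φ(δ − z_{0.025}) = 0.95, so δ = z_{0.025} + z_{0.05} = 1.960 + 1.645 = 3.605.
(Ignoring the negligible lower-tail rejection probability gives the usual closed-form inversion.)
δ = d·√n ⇒ n = (δ/d)² = (3.605 / 0.6053)² = 35.47.
Rounding up, n = 36.

n = 36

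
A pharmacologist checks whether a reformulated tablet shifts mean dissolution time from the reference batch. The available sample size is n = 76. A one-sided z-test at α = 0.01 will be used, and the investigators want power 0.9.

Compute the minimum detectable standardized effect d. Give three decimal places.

Required noncentrality: δ = z_{0.01} + z_{0.10} = 2.326 + 1.282 = 3.608.
δ = d·√n ⇒ d = δ/√n = 3.608/√76 = 0.4139.

d ≈ 0.414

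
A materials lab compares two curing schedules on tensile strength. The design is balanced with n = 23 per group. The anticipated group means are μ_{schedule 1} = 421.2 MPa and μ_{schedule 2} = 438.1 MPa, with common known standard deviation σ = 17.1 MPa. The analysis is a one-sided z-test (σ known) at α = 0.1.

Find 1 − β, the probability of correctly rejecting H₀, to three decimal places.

Standardized effect: d = |μ_{schedule 1} − μ_{schedule 2}| / σ = |421.2 − 438.1| / 17.1 = 0.9883
Noncentrality parameter: δ = d·√(n/2) = 0.9883 × √(23/2) = 3.3515
Critical value for a one-sided test at α = 0.1: z_α = 1.282.
Power = P(Z > 1.282 − δ) = Φ(2.070) = 0.9808.

Power ≈ 0.981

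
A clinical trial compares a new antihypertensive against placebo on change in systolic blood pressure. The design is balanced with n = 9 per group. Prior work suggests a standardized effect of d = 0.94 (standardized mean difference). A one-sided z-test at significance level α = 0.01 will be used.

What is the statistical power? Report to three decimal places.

Noncentrality parameter: δ = d·√(n/2) = 0.94 × √(9/2) = 1.9940
One-sided α = 0.01 → critical value z_{0.01} = 2.326.
Power = Φ(δ − 2.326) = Φ(-0.332) = 0.3698.

Power ≈ 0.370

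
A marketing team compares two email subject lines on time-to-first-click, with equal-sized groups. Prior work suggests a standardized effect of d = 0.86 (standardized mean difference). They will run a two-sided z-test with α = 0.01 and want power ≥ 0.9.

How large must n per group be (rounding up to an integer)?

Set Φ(δ − 2.576) = 0.9; then δ − 2.576 = Φ⁻¹(0.9) = 1.282, giving δ = 3.857.
(For δ > 0 the lower-tail rejection region contributes negligibly to power, so the one-term inversion is standard.)
δ = d·√(n/2) ⇒ n = 2(δ/d)² = 2 × (3.857 / 0.86)² = 40.24.
Round up to the next whole unit.

n = 41 per group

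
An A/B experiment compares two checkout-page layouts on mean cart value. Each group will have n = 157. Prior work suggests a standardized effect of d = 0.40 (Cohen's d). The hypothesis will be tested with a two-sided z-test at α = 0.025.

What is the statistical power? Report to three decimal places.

Noncentrality parameter: δ = d·√(n/2) = 0.40 × √(157/2) = 3.5440
Two-sided α = 0.025 → critical value z_{0.0125} = 2.241.
Power = Φ(δ − 2.241) + Φ(−δ − 2.241) = Φ(1.303) + Φ(-5.785) = 0.9036 + 0.0000 = 0.9036.

Power ≈ 0.904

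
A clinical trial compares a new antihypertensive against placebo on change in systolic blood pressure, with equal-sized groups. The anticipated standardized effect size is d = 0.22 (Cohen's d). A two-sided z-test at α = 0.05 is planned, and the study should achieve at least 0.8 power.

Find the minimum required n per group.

n = 325 per group

For power 0.8 need Φ(δ − z_{0.025}) = 0.8, so δ = z_{0.025} + z_{0.20} = 1.960 + 0.842 = 2.802.
(For δ > 0 the lower-tail rejection region contributes negligibly to power, so the one-term inversion is standard.)
δ = d·√(n/2) ⇒ n = 2(δ/d)² = 2 × (2.802 / 0.22)² = 324.33.
Round up to the next whole unit.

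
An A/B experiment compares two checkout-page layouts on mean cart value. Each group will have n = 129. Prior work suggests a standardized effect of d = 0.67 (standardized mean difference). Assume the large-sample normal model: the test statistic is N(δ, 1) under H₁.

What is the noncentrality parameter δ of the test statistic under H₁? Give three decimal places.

δ = d·√(n/2) = 0.67 × √(129/2) = 5.3809

δ ≈ 5.381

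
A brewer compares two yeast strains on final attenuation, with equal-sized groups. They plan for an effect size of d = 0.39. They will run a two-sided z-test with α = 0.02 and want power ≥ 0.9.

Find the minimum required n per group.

For power 0.9 need Φ(δ − z_{0.01}) = 0.9, so δ = z_{0.01} + z_{0.10} = 2.326 + 1.282 = 3.608.
(The Φ(−δ − z_{α/2}) term is vanishingly small for δ > 0 and is dropped in the standard sample-size formula.)
δ = d·√(n/2) ⇒ n = 2(δ/d)² = 2 × (3.608 / 0.39)² = 171.16.
Round up to the next whole unit.

n = 172 per group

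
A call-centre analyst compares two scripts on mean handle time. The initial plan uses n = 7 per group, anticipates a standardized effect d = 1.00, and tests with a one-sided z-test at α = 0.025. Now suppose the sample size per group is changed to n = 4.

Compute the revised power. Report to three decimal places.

Power ≈ 0.293

With n = 4 per group: δ = d·√(n/2) = 1.00 × √(4/2) = 1.4142. Critical value z_{0.025} = 1.960.
Revised power = P(Z > 1.960 − δ) = Φ(-0.546) = 0.2926.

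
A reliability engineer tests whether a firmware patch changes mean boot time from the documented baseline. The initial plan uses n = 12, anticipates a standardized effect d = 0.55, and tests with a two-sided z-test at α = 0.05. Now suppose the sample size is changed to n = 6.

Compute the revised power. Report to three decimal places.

Power ≈ 0.270

With n = 6: δ = d·√n = 0.55 × √6 = 1.3472. Critical value z_{0.025} = 1.960.
Revised power = Φ(δ − 1.960) + Φ(−δ − 1.960) = Φ(-0.613) + Φ(-3.307) = 0.2700 + 0.0005 = 0.2705.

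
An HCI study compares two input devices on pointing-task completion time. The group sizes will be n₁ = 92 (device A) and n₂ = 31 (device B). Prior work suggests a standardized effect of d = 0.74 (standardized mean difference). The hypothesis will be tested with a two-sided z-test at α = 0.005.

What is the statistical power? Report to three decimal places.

Power ≈ 0.775

Noncentrality parameter: δ = d / √(1/n₁ + 1/n₂) = 0.74 / √(1/92 + 1/31) = 3.5633
Two-sided α = 0.005 → critical value z_{0.0025} = 2.807.
Power = Φ(δ − 2.807) + Φ(−δ − 2.807) = Φ(0.756) + Φ(-6.370) = 0.7753 + 0.0000 = 0.7753.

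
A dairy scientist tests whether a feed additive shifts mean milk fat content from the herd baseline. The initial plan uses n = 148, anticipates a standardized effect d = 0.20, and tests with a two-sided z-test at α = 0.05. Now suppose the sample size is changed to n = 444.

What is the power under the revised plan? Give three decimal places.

With n = 444: δ = d·√n = 0.20 × √444 = 4.2143. Critical value z_{0.025} = 1.960.
Revised power = Φ(δ − 1.960) + Φ(−δ − 1.960) = Φ(2.254) + Φ(-6.174) = 0.9879 + 0.0000 = 0.9879.

Power ≈ 0.988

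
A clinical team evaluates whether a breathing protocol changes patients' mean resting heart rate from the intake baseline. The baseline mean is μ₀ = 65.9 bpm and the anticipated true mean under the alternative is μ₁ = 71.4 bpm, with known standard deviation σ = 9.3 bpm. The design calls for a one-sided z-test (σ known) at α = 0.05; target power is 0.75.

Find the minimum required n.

Standardized effect: d = |μ₁ − μ₀| / σ = |71.4 − 65.9| / 9.3 = 0.5914
For power 0.75 need Φ(δ − z_{0.05}) = 0.75, so δ = z_{0.05} + z_{0.25} = 1.645 + 0.674 = 2.319.
δ = d·√n ⇒ n = (δ/d)² = (2.319 / 0.5914)² = 15.38.
Round up to the next whole unit.

n = 16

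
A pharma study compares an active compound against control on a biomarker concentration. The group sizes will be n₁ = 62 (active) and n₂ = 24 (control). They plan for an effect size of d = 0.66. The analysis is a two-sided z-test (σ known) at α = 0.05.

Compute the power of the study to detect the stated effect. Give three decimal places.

Noncentrality parameter: δ = d / √(1/n₁ + 1/n₂) = 0.66 / √(1/62 + 1/24) = 2.7453
Critical value for a two-sided test at α = 0.05: z_{α/2} = 1.960.
Power = Φ(δ − 1.960) + Φ(−δ − 1.960) = Φ(0.785) + Φ(-4.705) = 0.7839 + 0.0000 = 0.7839.

Power ≈ 0.784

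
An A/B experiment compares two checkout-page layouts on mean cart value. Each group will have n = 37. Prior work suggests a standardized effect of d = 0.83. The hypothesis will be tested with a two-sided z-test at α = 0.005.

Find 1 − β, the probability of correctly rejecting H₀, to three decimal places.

Power ≈ 0.777

Noncentrality parameter: λ = d·√(n/2) = 0.83 × √(37/2) = 3.5700
Critical value for a two-sided test at α = 0.005: z_{α/2} = 2.807.
Power = Φ(λ − 2.807) + Φ(−λ − 2.807) = Φ(0.763) + Φ(-6.377) = 0.7772 + 0.0000 = 0.7772.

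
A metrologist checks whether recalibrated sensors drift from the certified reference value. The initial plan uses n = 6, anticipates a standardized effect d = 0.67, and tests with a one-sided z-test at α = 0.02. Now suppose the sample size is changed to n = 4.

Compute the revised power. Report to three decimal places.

Power ≈ 0.238

With n = 4: δ = d·√n = 0.67 × √4 = 1.3400. Critical value z_{0.02} = 2.054.
Revised power = P(Z > 2.054 − δ) = Φ(-0.714) = 0.2377.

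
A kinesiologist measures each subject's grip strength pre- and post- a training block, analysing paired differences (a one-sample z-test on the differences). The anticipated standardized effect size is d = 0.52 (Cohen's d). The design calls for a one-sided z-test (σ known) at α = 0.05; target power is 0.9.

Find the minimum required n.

n = 32

Set Φ(δ − 1.645) = 0.9; then δ − 1.645 = Φ⁻¹(0.9) = 1.282, giving δ = 2.926.
δ = d·√n ⇒ n = (δ/d)² = (2.926 / 0.52)² = 31.67.
Round up to the next whole unit.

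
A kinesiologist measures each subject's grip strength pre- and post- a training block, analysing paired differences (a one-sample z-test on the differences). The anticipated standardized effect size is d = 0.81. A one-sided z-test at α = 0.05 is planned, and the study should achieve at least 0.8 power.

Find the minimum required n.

For power 0.8 need Φ(δ − z_{0.05}) = 0.8, so δ = z_{0.05} + z_{0.20} = 1.645 + 0.842 = 2.486.
δ = d·√n ⇒ n = (δ/d)² = (2.486 / 0.81)² = 9.42.
Rounding up, n = 10.

n = 10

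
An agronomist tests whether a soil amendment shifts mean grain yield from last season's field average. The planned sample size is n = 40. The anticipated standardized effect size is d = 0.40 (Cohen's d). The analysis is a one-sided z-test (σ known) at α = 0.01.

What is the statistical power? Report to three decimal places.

Power ≈ 0.581

Noncentrality parameter: δ = d·√n = 0.40 × √40 = 2.5298
One-sided α = 0.01 → critical value z_{0.01} = 2.326.
Power = Φ(δ − 2.326) = Φ(0.203) = 0.5806.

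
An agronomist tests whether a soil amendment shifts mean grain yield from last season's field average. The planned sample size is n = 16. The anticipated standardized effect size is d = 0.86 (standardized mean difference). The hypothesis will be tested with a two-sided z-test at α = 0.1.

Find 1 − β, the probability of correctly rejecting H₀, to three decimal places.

Power ≈ 0.964

Noncentrality parameter: δ = d·√n = 0.86 × √16 = 3.4400
Critical value for a two-sided test at α = 0.1: z_{α/2} = 1.645.
Power = Φ(δ − 1.645) + Φ(−δ − 1.645) = Φ(1.795) + Φ(-5.085) = 0.9637 + 0.0000 = 0.9637.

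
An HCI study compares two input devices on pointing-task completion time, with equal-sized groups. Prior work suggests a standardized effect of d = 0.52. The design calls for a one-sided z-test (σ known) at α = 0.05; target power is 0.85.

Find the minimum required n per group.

For power 0.85 need Φ(δ − z_{0.05}) = 0.85, so δ = z_{0.05} + z_{0.15} = 1.645 + 1.036 = 2.681.
δ = d·√(n/2) ⇒ n = 2(δ/d)² = 2 × (2.681 / 0.52)² = 53.18.
Rounding up, n = 54 per group.

n = 54 per group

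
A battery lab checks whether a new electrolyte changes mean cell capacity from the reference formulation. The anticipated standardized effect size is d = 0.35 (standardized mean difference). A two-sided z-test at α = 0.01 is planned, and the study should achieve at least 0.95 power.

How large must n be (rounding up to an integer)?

n = 146

Set Φ(δ − 2.576) = 0.95; then δ − 2.576 = Φ⁻¹(0.95) = 1.645, giving δ = 4.221.
(Ignoring the negligible lower-tail rejection probability gives the usual closed-form inversion.)
δ = d·√n ⇒ n = (δ/d)² = (4.221 / 0.35)² = 145.42.
Rounding up, n = 146.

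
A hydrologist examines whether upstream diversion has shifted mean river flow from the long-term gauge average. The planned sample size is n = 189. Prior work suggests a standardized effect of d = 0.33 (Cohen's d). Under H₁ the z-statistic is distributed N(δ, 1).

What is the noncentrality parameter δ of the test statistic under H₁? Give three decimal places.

δ ≈ 4.537

The noncentrality parameter scales effect size by the design's sample-size factor: δ = d·√n = 0.33 × √189 = 4.5367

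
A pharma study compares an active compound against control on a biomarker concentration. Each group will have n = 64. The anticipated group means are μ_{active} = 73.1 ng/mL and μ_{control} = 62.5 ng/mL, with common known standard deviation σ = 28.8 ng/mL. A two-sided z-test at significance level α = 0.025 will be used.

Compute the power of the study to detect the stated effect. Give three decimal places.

Standardized effect: d = |μ_{active} − μ_{control}| / σ = |73.1 − 62.5| / 28.8 = 0.3681
Noncentrality parameter: δ = d·√(n/2) = 0.3681 × √(64/2) = 2.0820
Two-sided α = 0.025 → critical value z_{0.0125} = 2.241.
Power = Φ(δ − 2.241) + Φ(−δ − 2.241) = Φ(-0.159) + Φ(-4.323) = 0.4367 + 0.0000 = 0.4367.

Power ≈ 0.437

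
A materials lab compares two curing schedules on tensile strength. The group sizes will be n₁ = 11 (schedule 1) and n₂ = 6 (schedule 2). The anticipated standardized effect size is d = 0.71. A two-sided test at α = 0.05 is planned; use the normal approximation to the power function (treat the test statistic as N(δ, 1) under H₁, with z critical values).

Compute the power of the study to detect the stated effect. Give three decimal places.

Power ≈ 0.288

Noncentrality parameter: δ = d / √(1/n₁ + 1/n₂) = 0.71 / √(1/11 + 1/6) = 1.3990
Two-sided α = 0.05 → critical value z_{0.025} = 1.960.
Power = Φ(δ − 1.960) + Φ(−δ − 1.960) = Φ(-0.561) + Φ(-3.359) = 0.2874 + 0.0004 = 0.2878.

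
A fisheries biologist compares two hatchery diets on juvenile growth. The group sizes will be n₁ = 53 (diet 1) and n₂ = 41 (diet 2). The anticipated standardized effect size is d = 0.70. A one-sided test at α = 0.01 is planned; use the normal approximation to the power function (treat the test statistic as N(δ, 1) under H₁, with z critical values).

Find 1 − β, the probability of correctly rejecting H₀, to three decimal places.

Power ≈ 0.851

Noncentrality parameter: λ = d / √(1/n₁ + 1/n₂) = 0.70 / √(1/53 + 1/41) = 3.3656
Critical value for a one-sided test at α = 0.01: z_α = 2.326.
Power = P(Z > 2.326 − λ) = Φ(1.039) = 0.8507.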